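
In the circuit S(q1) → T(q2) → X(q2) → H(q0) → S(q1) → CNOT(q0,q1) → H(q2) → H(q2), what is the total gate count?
8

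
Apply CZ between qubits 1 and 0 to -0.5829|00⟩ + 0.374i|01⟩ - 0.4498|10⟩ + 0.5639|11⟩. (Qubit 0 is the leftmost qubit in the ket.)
-0.5829|00⟩ + 0.374i|01⟩ - 0.4498|10⟩ - 0.5639|11⟩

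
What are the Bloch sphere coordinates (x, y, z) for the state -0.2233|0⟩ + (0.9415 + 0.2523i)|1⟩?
(-0.4205, -0.1127, -0.9002)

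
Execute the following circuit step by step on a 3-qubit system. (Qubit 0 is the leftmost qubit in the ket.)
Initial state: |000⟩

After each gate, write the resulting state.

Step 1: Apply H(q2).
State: 1/√2|000⟩ + 1/√2|001⟩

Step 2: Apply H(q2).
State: |000⟩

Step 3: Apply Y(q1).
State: i|010⟩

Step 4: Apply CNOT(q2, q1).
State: i|010⟩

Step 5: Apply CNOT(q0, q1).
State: i|010⟩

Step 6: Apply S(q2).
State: i|010⟩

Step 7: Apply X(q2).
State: i|011⟩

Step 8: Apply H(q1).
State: (1/√2)i|001⟩ - (1/√2)i|011⟩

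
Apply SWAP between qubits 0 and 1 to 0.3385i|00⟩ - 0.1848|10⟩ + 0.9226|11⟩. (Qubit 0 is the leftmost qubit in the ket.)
0.3385i|00⟩ - 0.1848|01⟩ + 0.9226|11⟩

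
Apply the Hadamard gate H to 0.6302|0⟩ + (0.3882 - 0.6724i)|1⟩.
(0.7201 - 0.4755i)|0⟩ + (0.1711 + 0.4755i)|1⟩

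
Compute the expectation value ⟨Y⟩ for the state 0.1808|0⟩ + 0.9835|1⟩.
0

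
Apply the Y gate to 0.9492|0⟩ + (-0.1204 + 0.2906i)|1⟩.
(0.2906 + 0.1204i)|0⟩ + 0.9492i|1⟩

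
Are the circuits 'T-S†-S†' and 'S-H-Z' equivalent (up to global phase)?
No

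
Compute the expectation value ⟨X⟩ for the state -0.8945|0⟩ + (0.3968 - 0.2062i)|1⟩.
-0.7099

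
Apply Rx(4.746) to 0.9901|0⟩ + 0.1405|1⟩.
(-0.7118 - 0.09766i)|0⟩ + (-0.101 - 0.6882i)|1⟩

Rx(4.746) = [[cos(θ/2), −i·sin(θ/2)], [−i·sin(θ/2), cos(θ/2)]]; θ = 4.746, cos(θ/2) ≈ -0.71889, sin(θ/2) ≈ 0.695124.
With a = amp(|0⟩) = 0.9901 and b = amp(|1⟩) = 0.1405:
new amp(|0⟩) = (-0.71889)·a + (-0.695124i)·b = (-0.7118 - 0.09766i)
new amp(|1⟩) = (-0.695124i)·a + (-0.71889)·b = (-0.101 - 0.6882i)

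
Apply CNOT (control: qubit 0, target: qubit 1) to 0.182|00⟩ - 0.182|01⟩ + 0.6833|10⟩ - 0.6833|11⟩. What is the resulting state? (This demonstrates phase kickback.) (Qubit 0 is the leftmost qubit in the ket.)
0.182|00⟩ - 0.182|01⟩ - 0.6833|10⟩ + 0.6833|11⟩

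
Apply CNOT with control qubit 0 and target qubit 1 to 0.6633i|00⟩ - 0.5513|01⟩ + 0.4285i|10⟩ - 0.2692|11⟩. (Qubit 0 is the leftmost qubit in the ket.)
0.6633i|00⟩ - 0.5513|01⟩ - 0.2692|10⟩ + 0.4285i|11⟩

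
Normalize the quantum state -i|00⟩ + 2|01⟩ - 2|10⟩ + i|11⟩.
-0.3162i|00⟩ + 0.6325|01⟩ - 0.6325|10⟩ + 0.3162i|11⟩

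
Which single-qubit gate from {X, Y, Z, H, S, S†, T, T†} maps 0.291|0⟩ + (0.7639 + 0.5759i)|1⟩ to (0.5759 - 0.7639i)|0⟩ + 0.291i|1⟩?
Y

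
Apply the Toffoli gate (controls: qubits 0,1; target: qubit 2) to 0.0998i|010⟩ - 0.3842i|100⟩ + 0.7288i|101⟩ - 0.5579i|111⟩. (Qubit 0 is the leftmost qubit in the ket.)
0.0998i|010⟩ - 0.3842i|100⟩ + 0.7288i|101⟩ - 0.5579i|110⟩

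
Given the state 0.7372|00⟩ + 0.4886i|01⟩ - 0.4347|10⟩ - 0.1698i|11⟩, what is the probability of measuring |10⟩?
0.189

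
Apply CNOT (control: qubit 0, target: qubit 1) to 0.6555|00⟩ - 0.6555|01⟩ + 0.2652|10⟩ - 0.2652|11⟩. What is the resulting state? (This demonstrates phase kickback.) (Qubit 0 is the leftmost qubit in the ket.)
0.6555|00⟩ - 0.6555|01⟩ - 0.2652|10⟩ + 0.2652|11⟩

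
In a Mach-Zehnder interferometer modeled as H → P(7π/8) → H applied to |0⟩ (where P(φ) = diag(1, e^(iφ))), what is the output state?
(0.03806 + 0.1913i)|0⟩ + (0.9619 - 0.1913i)|1⟩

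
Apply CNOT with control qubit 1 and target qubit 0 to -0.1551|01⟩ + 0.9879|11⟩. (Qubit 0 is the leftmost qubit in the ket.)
0.9879|01⟩ - 0.1551|11⟩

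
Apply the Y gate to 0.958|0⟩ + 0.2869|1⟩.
-0.2869i|0⟩ + 0.958i|1⟩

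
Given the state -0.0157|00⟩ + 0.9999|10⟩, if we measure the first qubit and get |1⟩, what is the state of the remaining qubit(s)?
|0⟩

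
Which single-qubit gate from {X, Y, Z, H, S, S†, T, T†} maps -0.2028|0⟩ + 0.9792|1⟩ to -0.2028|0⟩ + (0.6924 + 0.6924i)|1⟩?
T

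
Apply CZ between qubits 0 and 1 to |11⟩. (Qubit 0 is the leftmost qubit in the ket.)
-|11⟩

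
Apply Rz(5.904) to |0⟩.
(-0.9821 - 0.1885i)|0⟩

Rz(5.904) = [[e^(−iθ/2), 0], [0, e^(iθ/2)]] with e^(±iθ/2) = cos(θ/2) ± i·sin(θ/2); θ = 5.904, cos(θ/2) ≈ -0.982081, sin(θ/2) ≈ 0.188459.
With a = amp(|0⟩) = 1 and b = amp(|1⟩) = 0:
new amp(|0⟩) = (-0.982081 - 0.188459i)·a = (-0.9821 - 0.1885i)
new amp(|1⟩) = (-0.982081 + 0.188459i)·b = 0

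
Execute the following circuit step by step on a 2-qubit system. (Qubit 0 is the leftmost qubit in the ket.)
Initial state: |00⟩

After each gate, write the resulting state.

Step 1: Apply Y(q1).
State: i|01⟩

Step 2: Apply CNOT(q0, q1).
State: i|01⟩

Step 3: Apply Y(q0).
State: -|11⟩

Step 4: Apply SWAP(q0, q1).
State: -|11⟩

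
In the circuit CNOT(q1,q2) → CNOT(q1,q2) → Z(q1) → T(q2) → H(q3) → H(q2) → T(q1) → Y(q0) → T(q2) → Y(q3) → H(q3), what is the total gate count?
11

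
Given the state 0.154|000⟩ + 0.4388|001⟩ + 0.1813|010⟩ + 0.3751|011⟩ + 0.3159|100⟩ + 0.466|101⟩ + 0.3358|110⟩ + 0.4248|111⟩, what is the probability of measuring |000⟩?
0.02372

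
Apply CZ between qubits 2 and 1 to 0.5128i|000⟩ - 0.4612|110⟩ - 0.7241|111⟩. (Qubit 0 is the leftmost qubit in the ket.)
0.5128i|000⟩ - 0.4612|110⟩ + 0.7241|111⟩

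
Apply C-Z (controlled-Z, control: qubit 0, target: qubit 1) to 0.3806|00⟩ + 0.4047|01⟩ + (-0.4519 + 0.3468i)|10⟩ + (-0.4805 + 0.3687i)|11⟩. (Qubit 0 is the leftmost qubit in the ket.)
0.3806|00⟩ + 0.4047|01⟩ + (-0.4519 + 0.3468i)|10⟩ + (0.4805 - 0.3687i)|11⟩

C-Z leaves the control-|0⟩ kets |00⟩, |01⟩ unchanged and applies Z to qubit 1 on the control-|1⟩ pair (|10⟩, |11⟩).
Z = [[1, 0], [0, -1]].
With a = amp(|10⟩) = (-0.4519 + 0.3468i) and b = amp(|11⟩) = (-0.4805 + 0.3687i):
new amp(|10⟩) = (1)·a = (-0.4519 + 0.3468i)
new amp(|11⟩) = (-1)·b = (0.4805 - 0.3687i)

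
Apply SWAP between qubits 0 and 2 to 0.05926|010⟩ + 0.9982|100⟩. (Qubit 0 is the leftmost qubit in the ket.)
0.9982|001⟩ + 0.05926|010⟩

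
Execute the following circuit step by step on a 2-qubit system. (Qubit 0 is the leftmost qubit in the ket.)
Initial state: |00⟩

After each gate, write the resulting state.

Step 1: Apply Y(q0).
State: i|10⟩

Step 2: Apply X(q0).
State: i|00⟩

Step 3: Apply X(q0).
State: i|10⟩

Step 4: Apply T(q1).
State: i|10⟩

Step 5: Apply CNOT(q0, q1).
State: i|11⟩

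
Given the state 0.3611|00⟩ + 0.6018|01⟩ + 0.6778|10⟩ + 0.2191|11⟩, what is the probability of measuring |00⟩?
0.1304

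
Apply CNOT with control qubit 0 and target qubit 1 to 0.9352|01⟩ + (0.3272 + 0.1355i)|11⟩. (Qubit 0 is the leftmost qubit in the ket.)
0.9352|01⟩ + (0.3272 + 0.1355i)|10⟩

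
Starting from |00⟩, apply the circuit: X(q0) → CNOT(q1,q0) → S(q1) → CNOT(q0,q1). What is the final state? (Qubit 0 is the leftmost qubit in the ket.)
|11⟩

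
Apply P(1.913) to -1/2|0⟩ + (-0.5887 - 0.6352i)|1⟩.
-1/2|0⟩ + (0.7959 - 0.3414i)|1⟩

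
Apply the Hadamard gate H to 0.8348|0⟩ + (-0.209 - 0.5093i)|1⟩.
(0.4425 - 0.3601i)|0⟩ + (0.7381 + 0.3601i)|1⟩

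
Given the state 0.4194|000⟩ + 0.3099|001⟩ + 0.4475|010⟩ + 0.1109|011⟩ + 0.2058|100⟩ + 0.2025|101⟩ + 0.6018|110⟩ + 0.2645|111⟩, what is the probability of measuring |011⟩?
0.0123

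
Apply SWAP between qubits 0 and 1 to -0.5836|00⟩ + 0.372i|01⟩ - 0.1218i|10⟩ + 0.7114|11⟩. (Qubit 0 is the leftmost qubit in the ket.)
-0.5836|00⟩ - 0.1218i|01⟩ + 0.372i|10⟩ + 0.7114|11⟩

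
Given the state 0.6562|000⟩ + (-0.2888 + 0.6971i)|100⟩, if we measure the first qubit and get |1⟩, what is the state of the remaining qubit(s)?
(-0.3827 + 0.9239i)|00⟩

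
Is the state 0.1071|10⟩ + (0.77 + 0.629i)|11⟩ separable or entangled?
Separable

Writing the state as a|00⟩ + b|01⟩ + c|10⟩ + d|11⟩, it is a product state iff ad − bc = 0.
Here (a, b, c, d) = (0, 0, 0.1071, (0.77 + 0.629i)): ad − bc = (0)(0.77 + 0.629i) − (0)(0.1071) = 0, so the state is separable.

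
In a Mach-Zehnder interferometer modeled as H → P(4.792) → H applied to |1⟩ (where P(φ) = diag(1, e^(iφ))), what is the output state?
(0.4602 + 0.4984i)|0⟩ + (0.5398 - 0.4984i)|1⟩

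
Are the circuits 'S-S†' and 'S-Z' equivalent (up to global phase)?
No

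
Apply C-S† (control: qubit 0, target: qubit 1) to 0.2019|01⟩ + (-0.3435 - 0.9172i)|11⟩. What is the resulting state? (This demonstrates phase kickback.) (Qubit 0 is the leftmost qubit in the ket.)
0.2019|01⟩ + (-0.9172 + 0.3435i)|11⟩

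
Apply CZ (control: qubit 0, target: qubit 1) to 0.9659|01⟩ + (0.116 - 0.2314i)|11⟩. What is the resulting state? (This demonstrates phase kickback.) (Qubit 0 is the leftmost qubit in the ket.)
0.9659|01⟩ + (-0.116 + 0.2314i)|11⟩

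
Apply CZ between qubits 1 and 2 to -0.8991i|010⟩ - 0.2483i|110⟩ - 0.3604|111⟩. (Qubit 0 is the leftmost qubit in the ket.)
-0.8991i|010⟩ - 0.2483i|110⟩ + 0.3604|111⟩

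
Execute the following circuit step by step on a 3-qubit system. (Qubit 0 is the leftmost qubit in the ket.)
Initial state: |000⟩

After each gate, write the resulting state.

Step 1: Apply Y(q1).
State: i|010⟩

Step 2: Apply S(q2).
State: i|010⟩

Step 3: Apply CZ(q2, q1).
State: i|010⟩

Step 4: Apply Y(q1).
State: |000⟩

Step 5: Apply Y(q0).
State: i|100⟩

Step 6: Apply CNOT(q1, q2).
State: i|100⟩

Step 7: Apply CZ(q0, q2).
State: i|100⟩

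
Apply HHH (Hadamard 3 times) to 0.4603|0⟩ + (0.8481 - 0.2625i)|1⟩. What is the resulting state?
(0.9252 - 0.1856i)|0⟩ + (-0.2742 + 0.1856i)|1⟩

H² = I, so H^3 = H: a single Hadamard. With (a, b) = (0.4603, (0.8481 - 0.2625i)), H gives ((a + b)/√2, (a − b)/√2) = ((0.9252 - 0.1856i), (-0.2742 + 0.1856i)).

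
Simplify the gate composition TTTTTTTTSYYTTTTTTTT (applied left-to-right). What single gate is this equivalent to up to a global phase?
S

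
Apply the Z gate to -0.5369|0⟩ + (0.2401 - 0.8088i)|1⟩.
-0.5369|0⟩ + (-0.2401 + 0.8088i)|1⟩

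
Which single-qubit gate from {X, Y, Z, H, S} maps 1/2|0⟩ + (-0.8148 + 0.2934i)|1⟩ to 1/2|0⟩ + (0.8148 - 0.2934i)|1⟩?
Z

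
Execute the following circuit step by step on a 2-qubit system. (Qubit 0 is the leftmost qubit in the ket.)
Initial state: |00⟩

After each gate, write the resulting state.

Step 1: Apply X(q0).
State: |10⟩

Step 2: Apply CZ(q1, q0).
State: |10⟩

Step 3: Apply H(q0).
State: 1/√2|00⟩ - 1/√2|10⟩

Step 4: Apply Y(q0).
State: (1/√2)i|00⟩ + (1/√2)i|10⟩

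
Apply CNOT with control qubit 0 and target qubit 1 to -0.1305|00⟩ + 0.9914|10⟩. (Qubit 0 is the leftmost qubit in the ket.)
-0.1305|00⟩ + 0.9914|11⟩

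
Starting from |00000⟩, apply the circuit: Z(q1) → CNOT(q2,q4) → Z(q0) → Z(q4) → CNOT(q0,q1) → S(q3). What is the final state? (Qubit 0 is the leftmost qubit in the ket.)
|00000⟩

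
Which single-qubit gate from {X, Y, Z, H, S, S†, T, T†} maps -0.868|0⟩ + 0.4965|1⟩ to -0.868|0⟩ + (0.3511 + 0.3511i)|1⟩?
T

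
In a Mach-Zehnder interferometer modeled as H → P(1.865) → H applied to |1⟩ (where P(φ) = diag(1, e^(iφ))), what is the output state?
(0.645 - 0.4785i)|0⟩ + (0.355 + 0.4785i)|1⟩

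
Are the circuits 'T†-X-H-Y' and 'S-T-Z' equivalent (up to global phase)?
No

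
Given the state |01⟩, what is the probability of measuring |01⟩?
1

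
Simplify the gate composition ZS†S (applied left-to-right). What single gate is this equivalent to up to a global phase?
Z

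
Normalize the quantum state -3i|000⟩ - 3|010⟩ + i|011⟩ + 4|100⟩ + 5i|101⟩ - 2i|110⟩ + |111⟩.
-0.3721i|000⟩ - 0.3721|010⟩ + 0.124i|011⟩ + 0.4961|100⟩ + 0.6202i|101⟩ - 0.2481i|110⟩ + 0.124|111⟩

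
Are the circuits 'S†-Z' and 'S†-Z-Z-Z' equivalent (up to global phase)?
Yes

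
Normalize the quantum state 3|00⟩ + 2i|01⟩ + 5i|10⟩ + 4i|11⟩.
1/√6|00⟩ + 0.2722i|01⟩ + 0.6804i|10⟩ + 0.5443i|11⟩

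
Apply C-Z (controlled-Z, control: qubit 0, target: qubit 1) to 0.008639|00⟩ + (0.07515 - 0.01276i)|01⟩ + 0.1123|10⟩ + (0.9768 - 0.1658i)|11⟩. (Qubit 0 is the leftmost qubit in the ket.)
0.008639|00⟩ + (0.07515 - 0.01276i)|01⟩ + 0.1123|10⟩ + (-0.9768 + 0.1658i)|11⟩

C-Z leaves the control-|0⟩ kets |00⟩, |01⟩ unchanged and applies Z to qubit 1 on the control-|1⟩ pair (|10⟩, |11⟩).
Z = [[1, 0], [0, -1]].
With a = amp(|10⟩) = 0.1123 and b = amp(|11⟩) = (0.9768 - 0.1658i):
new amp(|10⟩) = (1)·a = 0.1123
new amp(|11⟩) = (-1)·b = (-0.9768 + 0.1658i)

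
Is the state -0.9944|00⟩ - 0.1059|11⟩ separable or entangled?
Entangled

Writing the state as a|00⟩ + b|01⟩ + c|10⟩ + d|11⟩, it is a product state iff ad − bc = 0.
Here (a, b, c, d) = (-0.9944, 0, 0, -0.1059): ad − bc = (-0.9944)(-0.1059) − (0)(0) = 0.1053 ≠ 0, so the state is entangled.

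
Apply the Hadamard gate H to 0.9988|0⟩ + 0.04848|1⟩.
0.7405|0⟩ + 0.672|1⟩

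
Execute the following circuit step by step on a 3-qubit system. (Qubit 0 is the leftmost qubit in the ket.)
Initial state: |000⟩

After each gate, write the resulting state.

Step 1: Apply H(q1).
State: 1/√2|000⟩ + 1/√2|010⟩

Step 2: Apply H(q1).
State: |000⟩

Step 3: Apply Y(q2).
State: i|001⟩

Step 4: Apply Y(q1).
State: -|011⟩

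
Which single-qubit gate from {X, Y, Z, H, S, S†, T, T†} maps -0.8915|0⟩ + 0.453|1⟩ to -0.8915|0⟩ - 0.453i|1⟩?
S†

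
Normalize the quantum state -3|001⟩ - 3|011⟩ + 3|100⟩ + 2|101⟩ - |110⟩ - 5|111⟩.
-0.3974|001⟩ - 0.3974|011⟩ + 0.3974|100⟩ + 0.2649|101⟩ - 0.1325|110⟩ - 0.6623|111⟩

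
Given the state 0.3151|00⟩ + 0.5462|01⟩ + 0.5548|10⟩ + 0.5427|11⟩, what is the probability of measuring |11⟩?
0.2945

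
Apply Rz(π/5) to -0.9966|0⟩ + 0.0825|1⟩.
(-0.9478 + 0.308i)|0⟩ + (0.07846 + 0.02549i)|1⟩

Rz(π/5) = [[e^(−iθ/2), 0], [0, e^(iθ/2)]] with e^(±iθ/2) = cos(θ/2) ± i·sin(θ/2); θ = π/5, cos(θ/2) ≈ 0.951057, sin(θ/2) ≈ 0.309017.
With a = amp(|0⟩) = -0.9966 and b = amp(|1⟩) = 0.0825:
new amp(|0⟩) = (0.951057 - 0.309017i)·a = (-0.9478 + 0.308i)
new amp(|1⟩) = (0.951057 + 0.309017i)·b = (0.07846 + 0.02549i)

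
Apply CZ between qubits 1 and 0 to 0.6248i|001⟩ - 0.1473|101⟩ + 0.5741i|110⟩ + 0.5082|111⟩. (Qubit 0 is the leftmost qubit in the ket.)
0.6248i|001⟩ - 0.1473|101⟩ - 0.5741i|110⟩ - 0.5082|111⟩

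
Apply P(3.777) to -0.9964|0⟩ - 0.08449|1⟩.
-0.9964|0⟩ + (0.068 + 0.05015i)|1⟩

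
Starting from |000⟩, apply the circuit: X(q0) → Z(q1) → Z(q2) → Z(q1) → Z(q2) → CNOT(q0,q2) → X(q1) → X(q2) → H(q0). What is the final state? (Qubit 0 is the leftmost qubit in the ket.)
1/√2|010⟩ - 1/√2|110⟩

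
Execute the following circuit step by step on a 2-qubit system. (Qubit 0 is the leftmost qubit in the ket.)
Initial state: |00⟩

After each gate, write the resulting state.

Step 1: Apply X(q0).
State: |10⟩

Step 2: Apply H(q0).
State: 1/√2|00⟩ - 1/√2|10⟩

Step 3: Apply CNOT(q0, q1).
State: 1/√2|00⟩ - 1/√2|11⟩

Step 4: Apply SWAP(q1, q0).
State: 1/√2|00⟩ - 1/√2|11⟩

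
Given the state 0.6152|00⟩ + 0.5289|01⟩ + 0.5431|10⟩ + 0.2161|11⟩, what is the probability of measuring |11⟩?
0.0467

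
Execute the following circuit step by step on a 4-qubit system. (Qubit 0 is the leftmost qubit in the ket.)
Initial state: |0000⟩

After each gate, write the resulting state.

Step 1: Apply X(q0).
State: |1000⟩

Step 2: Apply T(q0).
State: (1/√2 + (1/√2)i)|1000⟩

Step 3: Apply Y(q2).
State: (-1/√2 + (1/√2)i)|1010⟩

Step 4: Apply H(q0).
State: (-1/2 + (1/2)i)|0010⟩ + (1/2 - (1/2)i)|1010⟩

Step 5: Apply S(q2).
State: (-1/2 - (1/2)i)|0010⟩ + (1/2 + (1/2)i)|1010⟩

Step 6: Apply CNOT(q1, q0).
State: (-1/2 - (1/2)i)|0010⟩ + (1/2 + (1/2)i)|1010⟩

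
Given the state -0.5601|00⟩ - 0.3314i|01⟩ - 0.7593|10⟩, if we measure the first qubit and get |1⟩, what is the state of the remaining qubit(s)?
-|0⟩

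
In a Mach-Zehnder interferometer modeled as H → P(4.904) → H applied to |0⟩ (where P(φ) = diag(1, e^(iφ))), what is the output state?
(0.5952 - 0.4908i)|0⟩ + (0.4048 + 0.4908i)|1⟩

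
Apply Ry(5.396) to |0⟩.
-0.9032|0⟩ + 0.4292|1⟩

Ry(5.396) = [[cos(θ/2), −sin(θ/2)], [sin(θ/2), cos(θ/2)]]; θ = 5.396, cos(θ/2) ≈ -0.903216, sin(θ/2) ≈ 0.429187.
With a = amp(|0⟩) = 1 and b = amp(|1⟩) = 0:
new amp(|0⟩) = (-0.903216)·a + (-0.429187)·b = -0.9032
new amp(|1⟩) = (0.429187)·a + (-0.903216)·b = 0.4292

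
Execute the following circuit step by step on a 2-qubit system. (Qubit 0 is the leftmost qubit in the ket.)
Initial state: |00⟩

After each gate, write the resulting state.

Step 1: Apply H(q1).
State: 1/√2|00⟩ + 1/√2|01⟩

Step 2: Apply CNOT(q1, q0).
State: 1/√2|00⟩ + 1/√2|11⟩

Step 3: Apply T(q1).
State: 1/√2|00⟩ + (1/2 + (1/2)i)|11⟩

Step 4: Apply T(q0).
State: 1/√2|00⟩ + (1/√2)i|11⟩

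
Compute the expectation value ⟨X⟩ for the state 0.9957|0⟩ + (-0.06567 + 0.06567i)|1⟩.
-0.1308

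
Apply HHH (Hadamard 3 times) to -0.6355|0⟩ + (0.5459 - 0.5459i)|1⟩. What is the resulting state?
(-0.06336 - 0.386i)|0⟩ + (-0.8354 + 0.386i)|1⟩

H² = I, so H^3 = H: a single Hadamard. With (a, b) = (-0.6355, (0.5459 - 0.5459i)), H gives ((a + b)/√2, (a − b)/√2) = ((-0.06336 - 0.386i), (-0.8354 + 0.386i)).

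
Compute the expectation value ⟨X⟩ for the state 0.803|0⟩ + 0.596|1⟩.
0.9572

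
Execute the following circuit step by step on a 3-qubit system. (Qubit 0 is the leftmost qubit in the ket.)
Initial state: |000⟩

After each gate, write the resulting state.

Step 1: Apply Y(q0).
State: i|100⟩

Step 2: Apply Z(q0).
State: -i|100⟩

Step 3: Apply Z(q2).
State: -i|100⟩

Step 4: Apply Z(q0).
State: i|100⟩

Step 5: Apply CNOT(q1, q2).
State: i|100⟩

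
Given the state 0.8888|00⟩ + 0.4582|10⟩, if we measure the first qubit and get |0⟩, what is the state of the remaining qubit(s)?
|0⟩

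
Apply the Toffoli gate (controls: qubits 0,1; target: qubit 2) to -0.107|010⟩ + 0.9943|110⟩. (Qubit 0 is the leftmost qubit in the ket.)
-0.107|010⟩ + 0.9943|111⟩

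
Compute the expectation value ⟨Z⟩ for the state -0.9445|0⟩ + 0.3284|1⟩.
0.7842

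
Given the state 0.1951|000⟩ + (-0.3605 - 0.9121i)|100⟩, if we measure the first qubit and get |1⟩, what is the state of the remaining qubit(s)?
(-0.3676 - 0.93i)|00⟩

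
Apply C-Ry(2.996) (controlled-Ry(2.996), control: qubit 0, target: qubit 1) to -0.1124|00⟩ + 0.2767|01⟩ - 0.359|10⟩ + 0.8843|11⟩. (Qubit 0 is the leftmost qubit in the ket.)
-0.1124|00⟩ + 0.2767|01⟩ - 0.9081|10⟩ - 0.2937|11⟩

C-Ry(2.996) leaves the control-|0⟩ kets |00⟩, |01⟩ unchanged and applies Ry(2.996) to qubit 1 on the control-|1⟩ pair (|10⟩, |11⟩).
Ry(2.996) = [[cos(θ/2), −sin(θ/2)], [sin(θ/2), cos(θ/2)]]; θ = 2.996, cos(θ/2) ≈ 0.072732, sin(θ/2) ≈ 0.997352.
With a = amp(|10⟩) = -0.359 and b = amp(|11⟩) = 0.8843:
new amp(|10⟩) = (0.072732)·a + (-0.997352)·b = -0.9081
new amp(|11⟩) = (0.997352)·a + (0.072732)·b = -0.2937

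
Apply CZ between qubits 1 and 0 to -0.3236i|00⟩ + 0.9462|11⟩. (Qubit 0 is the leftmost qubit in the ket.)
-0.3236i|00⟩ - 0.9462|11⟩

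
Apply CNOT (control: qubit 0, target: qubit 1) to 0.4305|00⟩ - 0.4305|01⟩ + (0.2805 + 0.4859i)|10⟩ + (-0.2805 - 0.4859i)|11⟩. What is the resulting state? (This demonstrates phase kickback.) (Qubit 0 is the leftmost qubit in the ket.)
0.4305|00⟩ - 0.4305|01⟩ + (-0.2805 - 0.4859i)|10⟩ + (0.2805 + 0.4859i)|11⟩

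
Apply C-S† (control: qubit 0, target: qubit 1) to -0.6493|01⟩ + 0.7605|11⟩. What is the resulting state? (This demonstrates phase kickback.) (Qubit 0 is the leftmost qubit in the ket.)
-0.6493|01⟩ - 0.7605i|11⟩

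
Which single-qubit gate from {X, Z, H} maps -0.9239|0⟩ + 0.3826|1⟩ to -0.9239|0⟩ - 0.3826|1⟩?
Z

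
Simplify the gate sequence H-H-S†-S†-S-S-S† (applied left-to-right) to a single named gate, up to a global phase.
S†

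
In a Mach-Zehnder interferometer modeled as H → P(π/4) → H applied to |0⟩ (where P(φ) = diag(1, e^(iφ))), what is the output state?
(0.8536 + (1/√8)i)|0⟩ + (0.1464 - (1/√8)i)|1⟩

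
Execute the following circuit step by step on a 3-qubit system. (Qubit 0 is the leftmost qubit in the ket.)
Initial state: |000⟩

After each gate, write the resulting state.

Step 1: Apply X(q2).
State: |001⟩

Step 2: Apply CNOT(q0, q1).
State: |001⟩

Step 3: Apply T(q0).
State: |001⟩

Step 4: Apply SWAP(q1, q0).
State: |001⟩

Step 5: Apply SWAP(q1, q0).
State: |001⟩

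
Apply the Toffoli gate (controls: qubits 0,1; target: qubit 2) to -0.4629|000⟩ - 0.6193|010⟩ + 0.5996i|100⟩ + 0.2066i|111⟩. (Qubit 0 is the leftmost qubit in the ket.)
-0.4629|000⟩ - 0.6193|010⟩ + 0.5996i|100⟩ + 0.2066i|110⟩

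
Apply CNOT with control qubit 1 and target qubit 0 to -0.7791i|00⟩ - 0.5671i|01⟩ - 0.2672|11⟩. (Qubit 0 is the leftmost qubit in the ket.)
-0.7791i|00⟩ - 0.2672|01⟩ - 0.5671i|11⟩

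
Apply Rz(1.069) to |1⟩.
(0.8605 + 0.5094i)|1⟩

Rz(1.069) = [[e^(−iθ/2), 0], [0, e^(iθ/2)]] with e^(±iθ/2) = cos(θ/2) ± i·sin(θ/2); θ = 1.069, cos(θ/2) ≈ 0.860523, sin(θ/2) ≈ 0.509411.
With a = amp(|0⟩) = 0 and b = amp(|1⟩) = 1:
new amp(|0⟩) = (0.860523 - 0.509411i)·a = 0
new amp(|1⟩) = (0.860523 + 0.509411i)·b = (0.8605 + 0.5094i)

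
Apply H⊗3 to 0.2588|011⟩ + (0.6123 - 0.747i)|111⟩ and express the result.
(0.308 - 0.2641i)|000⟩ + (-0.308 + 0.2641i)|001⟩ + (-0.308 + 0.2641i)|010⟩ + (0.308 - 0.2641i)|011⟩ + (-0.125 + 0.2641i)|100⟩ + (0.125 - 0.2641i)|101⟩ + (0.125 - 0.2641i)|110⟩ + (-0.125 + 0.2641i)|111⟩

H⊗3 gives amp(|y⟩) = (1/2√2) Σ_x (−1)^(x·y) amp(|x⟩), where x·y is the number of positions in which both x and y have a 1.
|000⟩: (0.2588 + (0.6123 - 0.747i))/(2√2) = (0.308 - 0.2641i)
|001⟩: (-0.2588 - (0.6123 - 0.747i))/(2√2) = (-0.308 + 0.2641i)
|010⟩: (-0.2588 - (0.6123 - 0.747i))/(2√2) = (-0.308 + 0.2641i)
|011⟩: (0.2588 + (0.6123 - 0.747i))/(2√2) = (0.308 - 0.2641i)
|100⟩: (0.2588 - (0.6123 - 0.747i))/(2√2) = (-0.125 + 0.2641i)
|101⟩: (-0.2588 + (0.6123 - 0.747i))/(2√2) = (0.125 - 0.2641i)
|110⟩: (-0.2588 + (0.6123 - 0.747i))/(2√2) = (0.125 - 0.2641i)
|111⟩: (0.2588 - (0.6123 - 0.747i))/(2√2) = (-0.125 + 0.2641i)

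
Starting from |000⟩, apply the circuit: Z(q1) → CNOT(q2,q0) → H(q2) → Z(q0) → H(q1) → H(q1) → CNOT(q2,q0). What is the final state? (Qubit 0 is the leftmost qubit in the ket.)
1/√2|000⟩ + 1/√2|101⟩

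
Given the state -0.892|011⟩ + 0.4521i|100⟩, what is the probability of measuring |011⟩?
0.7957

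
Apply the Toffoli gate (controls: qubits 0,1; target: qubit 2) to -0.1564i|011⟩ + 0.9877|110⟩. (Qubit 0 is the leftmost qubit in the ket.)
-0.1564i|011⟩ + 0.9877|111⟩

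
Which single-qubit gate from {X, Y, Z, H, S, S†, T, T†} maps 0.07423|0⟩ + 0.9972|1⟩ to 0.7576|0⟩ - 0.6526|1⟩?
H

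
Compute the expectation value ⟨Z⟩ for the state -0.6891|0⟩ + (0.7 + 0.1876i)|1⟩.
-0.05033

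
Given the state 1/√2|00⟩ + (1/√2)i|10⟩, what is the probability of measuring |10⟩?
1/2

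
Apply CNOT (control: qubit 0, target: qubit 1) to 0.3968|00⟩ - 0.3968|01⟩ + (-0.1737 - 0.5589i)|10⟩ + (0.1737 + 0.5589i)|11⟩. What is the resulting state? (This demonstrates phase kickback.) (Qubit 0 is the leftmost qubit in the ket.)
0.3968|00⟩ - 0.3968|01⟩ + (0.1737 + 0.5589i)|10⟩ + (-0.1737 - 0.5589i)|11⟩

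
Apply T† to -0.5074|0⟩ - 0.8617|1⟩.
-0.5074|0⟩ + (-0.6093 + 0.6093i)|1⟩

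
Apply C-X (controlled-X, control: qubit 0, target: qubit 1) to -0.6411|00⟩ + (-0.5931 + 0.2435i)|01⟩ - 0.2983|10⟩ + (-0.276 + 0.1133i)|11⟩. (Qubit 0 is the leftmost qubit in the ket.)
-0.6411|00⟩ + (-0.5931 + 0.2435i)|01⟩ + (-0.276 + 0.1133i)|10⟩ - 0.2983|11⟩

C-X leaves the control-|0⟩ kets |00⟩, |01⟩ unchanged and applies X to qubit 1 on the control-|1⟩ pair (|10⟩, |11⟩).
X = [[0, 1], [1, 0]].
With a = amp(|10⟩) = -0.2983 and b = amp(|11⟩) = (-0.276 + 0.1133i):
new amp(|10⟩) = (1)·b = (-0.276 + 0.1133i)
new amp(|11⟩) = (1)·a = -0.2983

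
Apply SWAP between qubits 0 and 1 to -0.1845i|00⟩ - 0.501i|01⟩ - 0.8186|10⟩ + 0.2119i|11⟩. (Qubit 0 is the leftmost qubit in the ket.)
-0.1845i|00⟩ - 0.8186|01⟩ - 0.501i|10⟩ + 0.2119i|11⟩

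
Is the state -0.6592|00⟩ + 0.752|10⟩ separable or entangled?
Separable

Writing the state as a|00⟩ + b|01⟩ + c|10⟩ + d|11⟩, it is a product state iff ad − bc = 0.
Here (a, b, c, d) = (-0.6592, 0, 0.752, 0): ad − bc = (-0.6592)(0) − (0)(0.752) = 0, so the state is separable.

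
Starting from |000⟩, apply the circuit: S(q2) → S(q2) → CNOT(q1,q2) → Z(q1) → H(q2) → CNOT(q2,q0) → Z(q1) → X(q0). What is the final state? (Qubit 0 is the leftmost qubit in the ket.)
1/√2|001⟩ + 1/√2|100⟩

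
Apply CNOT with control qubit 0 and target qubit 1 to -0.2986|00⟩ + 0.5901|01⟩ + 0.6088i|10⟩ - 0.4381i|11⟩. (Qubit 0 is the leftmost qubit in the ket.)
-0.2986|00⟩ + 0.5901|01⟩ - 0.4381i|10⟩ + 0.6088i|11⟩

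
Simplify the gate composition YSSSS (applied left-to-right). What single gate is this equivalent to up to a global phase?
Y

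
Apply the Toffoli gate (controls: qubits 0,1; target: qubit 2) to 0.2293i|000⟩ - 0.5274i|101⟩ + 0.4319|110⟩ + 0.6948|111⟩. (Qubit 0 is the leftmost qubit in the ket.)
0.2293i|000⟩ - 0.5274i|101⟩ + 0.6948|110⟩ + 0.4319|111⟩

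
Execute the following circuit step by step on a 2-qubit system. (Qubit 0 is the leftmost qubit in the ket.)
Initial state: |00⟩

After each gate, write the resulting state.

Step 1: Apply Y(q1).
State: i|01⟩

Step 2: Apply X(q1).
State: i|00⟩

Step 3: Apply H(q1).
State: (1/√2)i|00⟩ + (1/√2)i|01⟩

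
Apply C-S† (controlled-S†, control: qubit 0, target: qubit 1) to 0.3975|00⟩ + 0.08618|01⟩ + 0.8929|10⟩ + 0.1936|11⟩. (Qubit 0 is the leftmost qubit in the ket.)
0.3975|00⟩ + 0.08618|01⟩ + 0.8929|10⟩ - 0.1936i|11⟩

C-S† leaves the control-|0⟩ kets |00⟩, |01⟩ unchanged and applies S† to qubit 1 on the control-|1⟩ pair (|10⟩, |11⟩).
S† = [[1, 0], [0, -i]].
With a = amp(|10⟩) = 0.8929 and b = amp(|11⟩) = 0.1936:
new amp(|10⟩) = (1)·a = 0.8929
new amp(|11⟩) = (-i)·b = -0.1936i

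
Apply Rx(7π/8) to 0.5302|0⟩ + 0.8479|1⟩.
(0.1034 - 0.8316i)|0⟩ + (0.1654 - 0.52i)|1⟩

Rx(7π/8) = [[cos(θ/2), −i·sin(θ/2)], [−i·sin(θ/2), cos(θ/2)]]; θ = 7π/8, cos(θ/2) ≈ 0.19509, sin(θ/2) ≈ 0.980785.
With a = amp(|0⟩) = 0.5302 and b = amp(|1⟩) = 0.8479:
new amp(|0⟩) = (0.19509)·a + (-0.980785i)·b = (0.1034 - 0.8316i)
new amp(|1⟩) = (-0.980785i)·a + (0.19509)·b = (0.1654 - 0.52i)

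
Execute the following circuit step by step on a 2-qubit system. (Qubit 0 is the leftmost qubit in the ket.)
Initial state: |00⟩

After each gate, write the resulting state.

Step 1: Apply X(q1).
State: |01⟩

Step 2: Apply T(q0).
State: |01⟩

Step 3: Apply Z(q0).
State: |01⟩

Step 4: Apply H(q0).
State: 1/√2|01⟩ + 1/√2|11⟩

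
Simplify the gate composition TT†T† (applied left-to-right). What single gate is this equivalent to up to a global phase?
T†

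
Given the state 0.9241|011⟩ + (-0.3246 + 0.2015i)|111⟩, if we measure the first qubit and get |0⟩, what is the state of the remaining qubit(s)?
|11⟩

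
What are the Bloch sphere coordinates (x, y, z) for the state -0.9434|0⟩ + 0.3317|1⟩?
(-0.6259, 0, 0.78)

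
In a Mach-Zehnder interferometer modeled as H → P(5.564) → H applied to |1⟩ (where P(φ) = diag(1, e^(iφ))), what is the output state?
(0.1238 + 0.3294i)|0⟩ + (0.8762 - 0.3294i)|1⟩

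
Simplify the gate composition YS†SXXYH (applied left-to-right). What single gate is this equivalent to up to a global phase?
H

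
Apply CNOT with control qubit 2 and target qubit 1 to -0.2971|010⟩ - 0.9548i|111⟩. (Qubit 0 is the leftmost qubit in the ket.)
-0.2971|010⟩ - 0.9548i|101⟩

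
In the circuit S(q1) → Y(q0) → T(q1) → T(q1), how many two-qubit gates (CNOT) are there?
0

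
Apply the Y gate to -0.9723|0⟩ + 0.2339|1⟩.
-0.2339i|0⟩ - 0.9723i|1⟩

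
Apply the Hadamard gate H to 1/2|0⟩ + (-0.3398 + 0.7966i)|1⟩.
(0.1133 + 0.5633i)|0⟩ + (0.5938 - 0.5633i)|1⟩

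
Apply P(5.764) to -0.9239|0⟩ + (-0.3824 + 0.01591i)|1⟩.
-0.9239|0⟩ + (-0.3241 + 0.2035i)|1⟩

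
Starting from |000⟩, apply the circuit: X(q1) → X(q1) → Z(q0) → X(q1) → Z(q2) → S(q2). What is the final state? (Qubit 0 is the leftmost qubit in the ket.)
|010⟩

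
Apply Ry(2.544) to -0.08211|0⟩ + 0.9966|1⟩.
-0.9766|0⟩ + 0.2149|1⟩

Ry(2.544) = [[cos(θ/2), −sin(θ/2)], [sin(θ/2), cos(θ/2)]]; θ = 2.544, cos(θ/2) ≈ 0.29437, sin(θ/2) ≈ 0.955692.
With a = amp(|0⟩) = -0.08211 and b = amp(|1⟩) = 0.9966:
new amp(|0⟩) = (0.29437)·a + (-0.955692)·b = -0.9766
new amp(|1⟩) = (0.955692)·a + (0.29437)·b = 0.2149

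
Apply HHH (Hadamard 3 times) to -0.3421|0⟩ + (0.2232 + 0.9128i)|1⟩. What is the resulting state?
(-0.08407 + 0.6454i)|0⟩ + (-0.3997 - 0.6454i)|1⟩

H² = I, so H^3 = H: a single Hadamard. With (a, b) = (-0.3421, (0.2232 + 0.9128i)), H gives ((a + b)/√2, (a − b)/√2) = ((-0.08407 + 0.6454i), (-0.3997 - 0.6454i)).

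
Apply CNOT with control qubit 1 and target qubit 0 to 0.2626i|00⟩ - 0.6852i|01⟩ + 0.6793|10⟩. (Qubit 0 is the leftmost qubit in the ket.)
0.2626i|00⟩ + 0.6793|10⟩ - 0.6852i|11⟩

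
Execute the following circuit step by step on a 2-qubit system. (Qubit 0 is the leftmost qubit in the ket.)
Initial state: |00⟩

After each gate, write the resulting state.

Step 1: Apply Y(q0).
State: i|10⟩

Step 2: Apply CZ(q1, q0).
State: i|10⟩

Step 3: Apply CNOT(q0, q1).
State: i|11⟩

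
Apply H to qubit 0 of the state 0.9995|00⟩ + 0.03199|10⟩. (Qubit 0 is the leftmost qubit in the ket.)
0.7294|00⟩ + 0.6841|10⟩

H on qubit 0 mixes each pair of kets that differ only in qubit 0: amplitudes (a, b) of (|…0…⟩, |…1…⟩) become ((a + b)/√2, (a − b)/√2). Kets absent from the input have amplitude 0.
(|00⟩, |10⟩): (a, b) = (0.9995, 0.03199) → (0.7294, 0.6841)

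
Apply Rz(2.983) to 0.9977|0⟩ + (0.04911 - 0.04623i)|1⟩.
(0.07903 - 0.9946i)|0⟩ + (0.04997 + 0.04529i)|1⟩

Rz(2.983) = [[e^(−iθ/2), 0], [0, e^(iθ/2)]] with e^(±iθ/2) = cos(θ/2) ± i·sin(θ/2); θ = 2.983, cos(θ/2) ≈ 0.0792133, sin(θ/2) ≈ 0.996858.
With a = amp(|0⟩) = 0.9977 and b = amp(|1⟩) = (0.04911 - 0.04623i):
new amp(|0⟩) = (0.0792133 - 0.996858i)·a = (0.07903 - 0.9946i)
new amp(|1⟩) = (0.0792133 + 0.996858i)·b = (0.04997 + 0.04529i)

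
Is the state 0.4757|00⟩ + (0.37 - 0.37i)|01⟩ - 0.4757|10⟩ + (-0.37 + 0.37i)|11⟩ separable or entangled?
Separable

Writing the state as a|00⟩ + b|01⟩ + c|10⟩ + d|11⟩, it is a product state iff ad − bc = 0.
Here (a, b, c, d) = (0.4757, (0.37 - 0.37i), -0.4757, (-0.37 + 0.37i)): ad − bc = (0.4757)(-0.37 + 0.37i) − (0.37 - 0.37i)(-0.4757) = 0, so the state is separable.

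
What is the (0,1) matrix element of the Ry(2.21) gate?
-0.8935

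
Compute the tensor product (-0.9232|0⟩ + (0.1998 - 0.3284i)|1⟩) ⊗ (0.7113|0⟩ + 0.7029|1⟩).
-0.6567|00⟩ - 0.6489|01⟩ + (0.1421 - 0.2336i)|10⟩ + (0.1404 - 0.2308i)|11⟩

amp(|b₁b₂…⟩) = product of the factor amplitudes for bits b₁, b₂, …; only kets whose every factor amplitude is nonzero survive.
|00⟩: (-0.9232)(0.7113) = -0.6567
|01⟩: (-0.9232)(0.7029) = -0.6489
|10⟩: (0.1998 - 0.3284i)(0.7113) = (0.1421 - 0.2336i)
|11⟩: (0.1998 - 0.3284i)(0.7029) = (0.1404 - 0.2308i)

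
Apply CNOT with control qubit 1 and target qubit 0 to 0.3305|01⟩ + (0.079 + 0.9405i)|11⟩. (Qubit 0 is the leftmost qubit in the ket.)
(0.079 + 0.9405i)|01⟩ + 0.3305|11⟩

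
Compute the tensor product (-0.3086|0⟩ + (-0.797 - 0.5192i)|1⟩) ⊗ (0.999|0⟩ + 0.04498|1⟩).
-0.3083|00⟩ - 0.01388|01⟩ + (-0.7962 - 0.5187i)|10⟩ + (-0.03585 - 0.02335i)|11⟩

amp(|b₁b₂…⟩) = product of the factor amplitudes for bits b₁, b₂, …; only kets whose every factor amplitude is nonzero survive.
|00⟩: (-0.3086)(0.999) = -0.3083
|01⟩: (-0.3086)(0.04498) = -0.01388
|10⟩: (-0.797 - 0.5192i)(0.999) = (-0.7962 - 0.5187i)
|11⟩: (-0.797 - 0.5192i)(0.04498) = (-0.03585 - 0.02335i)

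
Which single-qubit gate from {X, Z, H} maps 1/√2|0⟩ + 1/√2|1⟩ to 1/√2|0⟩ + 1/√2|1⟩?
X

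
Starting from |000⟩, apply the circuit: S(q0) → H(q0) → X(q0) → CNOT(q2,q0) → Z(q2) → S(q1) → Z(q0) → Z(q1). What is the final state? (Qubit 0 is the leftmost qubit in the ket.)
1/√2|000⟩ - 1/√2|100⟩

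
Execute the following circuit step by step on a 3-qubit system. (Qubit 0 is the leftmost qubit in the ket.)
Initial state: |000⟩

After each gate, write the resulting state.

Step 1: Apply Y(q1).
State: i|010⟩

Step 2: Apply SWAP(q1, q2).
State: i|001⟩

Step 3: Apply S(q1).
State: i|001⟩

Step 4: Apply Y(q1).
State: -|011⟩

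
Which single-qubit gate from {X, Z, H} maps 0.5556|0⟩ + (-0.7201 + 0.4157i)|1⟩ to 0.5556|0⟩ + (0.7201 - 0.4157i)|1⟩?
Z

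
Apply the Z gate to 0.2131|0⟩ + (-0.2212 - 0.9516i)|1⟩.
0.2131|0⟩ + (0.2212 + 0.9516i)|1⟩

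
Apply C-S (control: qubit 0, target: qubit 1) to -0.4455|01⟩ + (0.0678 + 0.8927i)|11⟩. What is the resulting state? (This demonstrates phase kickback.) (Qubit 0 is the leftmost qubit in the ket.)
-0.4455|01⟩ + (-0.8927 + 0.0678i)|11⟩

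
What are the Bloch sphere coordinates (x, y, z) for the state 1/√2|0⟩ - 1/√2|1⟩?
(-1, 0, 0)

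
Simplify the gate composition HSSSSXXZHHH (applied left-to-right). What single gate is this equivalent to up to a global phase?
X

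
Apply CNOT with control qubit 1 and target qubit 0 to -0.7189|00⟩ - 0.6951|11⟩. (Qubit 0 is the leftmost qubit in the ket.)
-0.7189|00⟩ - 0.6951|01⟩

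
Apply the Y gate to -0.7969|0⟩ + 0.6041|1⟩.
-0.6041i|0⟩ - 0.7969i|1⟩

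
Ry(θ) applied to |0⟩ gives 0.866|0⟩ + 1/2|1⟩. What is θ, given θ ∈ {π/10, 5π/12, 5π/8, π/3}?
π/3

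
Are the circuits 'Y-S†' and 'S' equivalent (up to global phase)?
No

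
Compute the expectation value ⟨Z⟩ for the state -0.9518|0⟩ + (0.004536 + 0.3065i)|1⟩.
0.812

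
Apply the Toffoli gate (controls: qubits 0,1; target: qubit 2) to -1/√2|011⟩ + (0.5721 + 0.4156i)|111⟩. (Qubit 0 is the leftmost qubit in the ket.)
-1/√2|011⟩ + (0.5721 + 0.4156i)|110⟩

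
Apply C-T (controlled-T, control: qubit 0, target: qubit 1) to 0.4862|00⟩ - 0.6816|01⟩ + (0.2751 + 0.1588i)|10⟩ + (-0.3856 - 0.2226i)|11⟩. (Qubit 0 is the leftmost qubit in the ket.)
0.4862|00⟩ - 0.6816|01⟩ + (0.2751 + 0.1588i)|10⟩ + (-0.1153 - 0.4301i)|11⟩

C-T leaves the control-|0⟩ kets |00⟩, |01⟩ unchanged and applies T to qubit 1 on the control-|1⟩ pair (|10⟩, |11⟩).
T = [[1, 0], [0, (1/√2 + (1/√2)i)]].
With a = amp(|10⟩) = (0.2751 + 0.1588i) and b = amp(|11⟩) = (-0.3856 - 0.2226i):
new amp(|10⟩) = (1)·a = (0.2751 + 0.1588i)
new amp(|11⟩) = (1/√2 + (1/√2)i)·b = (-0.1153 - 0.4301i)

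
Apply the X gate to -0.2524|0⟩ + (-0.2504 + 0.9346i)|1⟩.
(-0.2504 + 0.9346i)|0⟩ - 0.2524|1⟩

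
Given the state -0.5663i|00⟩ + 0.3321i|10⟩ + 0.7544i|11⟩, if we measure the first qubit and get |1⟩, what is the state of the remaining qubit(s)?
0.4029i|0⟩ + 0.9152i|1⟩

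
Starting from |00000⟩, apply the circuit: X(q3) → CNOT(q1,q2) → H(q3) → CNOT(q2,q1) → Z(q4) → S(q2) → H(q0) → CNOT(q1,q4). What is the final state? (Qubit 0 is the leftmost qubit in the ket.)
1/2|00000⟩ - 1/2|00010⟩ + 1/2|10000⟩ - 1/2|10010⟩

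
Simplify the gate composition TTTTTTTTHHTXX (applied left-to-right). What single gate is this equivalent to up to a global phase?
T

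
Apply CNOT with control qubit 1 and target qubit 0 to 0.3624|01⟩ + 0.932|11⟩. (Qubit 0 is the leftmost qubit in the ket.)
0.932|01⟩ + 0.3624|11⟩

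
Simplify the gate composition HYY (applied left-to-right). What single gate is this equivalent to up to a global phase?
H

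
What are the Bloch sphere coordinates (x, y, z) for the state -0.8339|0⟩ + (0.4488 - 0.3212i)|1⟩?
(-0.7485, 0.5357, 0.3908)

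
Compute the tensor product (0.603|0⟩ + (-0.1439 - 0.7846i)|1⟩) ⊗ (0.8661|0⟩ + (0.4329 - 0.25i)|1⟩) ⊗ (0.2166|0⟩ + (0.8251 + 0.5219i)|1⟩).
0.1131|000⟩ + (0.4309 + 0.2726i)|001⟩ + (0.05654 - 0.03265i)|010⟩ + (0.2941 + 0.01185i)|011⟩ + (-0.027 - 0.1472i)|100⟩ + (0.2518 - 0.6257i)|101⟩ + (-0.05598 - 0.06578i)|110⟩ + (-0.05475 - 0.3854i)|111⟩

amp(|b₁b₂…⟩) = product of the factor amplitudes for bits b₁, b₂, …; only kets whose every factor amplitude is nonzero survive.
|000⟩: (0.603)(0.8661)(0.2166) = 0.1131
|001⟩: (0.603)(0.8661)(0.8251 + 0.5219i) = (0.4309 + 0.2726i)
|010⟩: (0.603)(0.4329 - 0.25i)(0.2166) = (0.05654 - 0.03265i)
|011⟩: (0.603)(0.4329 - 0.25i)(0.8251 + 0.5219i) = (0.2941 + 0.01185i)
|100⟩: (-0.1439 - 0.7846i)(0.8661)(0.2166) = (-0.027 - 0.1472i)
|101⟩: (-0.1439 - 0.7846i)(0.8661)(0.8251 + 0.5219i) = (0.2518 - 0.6257i)
|110⟩: (-0.1439 - 0.7846i)(0.4329 - 0.25i)(0.2166) = (-0.05598 - 0.06578i)
|111⟩: (-0.1439 - 0.7846i)(0.4329 - 0.25i)(0.8251 + 0.5219i) = (-0.05475 - 0.3854i)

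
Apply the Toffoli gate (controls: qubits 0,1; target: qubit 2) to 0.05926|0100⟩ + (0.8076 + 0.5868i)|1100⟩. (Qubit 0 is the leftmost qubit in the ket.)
0.05926|0100⟩ + (0.8076 + 0.5868i)|1110⟩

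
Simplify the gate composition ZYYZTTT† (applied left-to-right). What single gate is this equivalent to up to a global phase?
T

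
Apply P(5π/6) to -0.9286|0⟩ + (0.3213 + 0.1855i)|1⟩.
-0.9286|0⟩ + (-0.371 + 0.000002288i)|1⟩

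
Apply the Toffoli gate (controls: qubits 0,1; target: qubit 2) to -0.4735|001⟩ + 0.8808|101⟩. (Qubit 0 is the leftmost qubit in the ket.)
-0.4735|001⟩ + 0.8808|101⟩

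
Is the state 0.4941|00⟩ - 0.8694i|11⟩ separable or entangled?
Entangled

Writing the state as a|00⟩ + b|01⟩ + c|10⟩ + d|11⟩, it is a product state iff ad − bc = 0.
Here (a, b, c, d) = (0.4941, 0, 0, -0.8694i): ad − bc = (0.4941)(-0.8694i) − (0)(0) = -0.4296i ≠ 0, so the state is entangled.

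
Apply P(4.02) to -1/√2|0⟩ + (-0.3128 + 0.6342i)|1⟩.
-1/√2|0⟩ + (0.6878 - 0.1641i)|1⟩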